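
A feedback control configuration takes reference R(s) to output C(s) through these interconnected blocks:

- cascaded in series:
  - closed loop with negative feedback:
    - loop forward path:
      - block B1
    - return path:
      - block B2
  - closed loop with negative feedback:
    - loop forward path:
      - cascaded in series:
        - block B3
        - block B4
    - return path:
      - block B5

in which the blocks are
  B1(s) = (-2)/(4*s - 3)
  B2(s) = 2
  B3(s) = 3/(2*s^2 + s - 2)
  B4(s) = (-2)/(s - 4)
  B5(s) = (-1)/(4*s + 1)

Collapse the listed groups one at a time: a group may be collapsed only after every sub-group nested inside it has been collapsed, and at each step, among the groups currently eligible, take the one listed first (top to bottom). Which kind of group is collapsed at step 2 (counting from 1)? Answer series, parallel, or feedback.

[1] feedback reduction of B1, B2
[2] combine B3, B4 in series
[3] reduce the feedback loop with forward (B3*B4) and return B5
[4] cascade [B1/(1+B1*B2)], [(B3*B4)/(1+(B3*B4)*B5)]
So the answer for step 2 is series.

Final answer: series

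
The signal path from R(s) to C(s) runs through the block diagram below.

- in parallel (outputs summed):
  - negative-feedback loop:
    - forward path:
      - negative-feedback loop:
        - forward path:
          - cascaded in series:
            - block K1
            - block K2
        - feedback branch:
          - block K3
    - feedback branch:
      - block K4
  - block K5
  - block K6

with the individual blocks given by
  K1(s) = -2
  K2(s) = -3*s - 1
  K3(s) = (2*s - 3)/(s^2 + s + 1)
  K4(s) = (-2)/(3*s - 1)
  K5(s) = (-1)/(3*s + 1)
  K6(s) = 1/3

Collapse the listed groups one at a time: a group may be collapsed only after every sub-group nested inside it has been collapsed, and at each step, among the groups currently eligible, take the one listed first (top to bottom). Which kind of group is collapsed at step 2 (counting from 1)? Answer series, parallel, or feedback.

Step 1. combine K1, K2 in series
Step 2. reduce the feedback loop with forward (K1*K2) and return K3
Step 3. collapse the loop ([(K1*K2)/(1+(K1*K2)*K3)] forward, K4 return)
Step 4. reduce the parallel group [[(K1*K2)/(1+(K1*K2)*K3)]/(1+[(K1*K2)/(1+(K1*K2)*K3)]*K4)], K5, K6
Step 2 collapses a feedback group.

Hence the answer: feedback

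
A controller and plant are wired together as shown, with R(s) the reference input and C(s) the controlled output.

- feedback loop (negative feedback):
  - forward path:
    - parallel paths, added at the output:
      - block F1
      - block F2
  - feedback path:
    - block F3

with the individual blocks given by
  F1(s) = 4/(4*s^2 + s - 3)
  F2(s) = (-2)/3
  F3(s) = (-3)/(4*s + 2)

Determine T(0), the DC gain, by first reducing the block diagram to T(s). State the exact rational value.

Reducing step by step:

Step 1: add F1, F2 (parallel) gives (-8*s^2 - 2*s + 18)/(12*s^2 + 3*s - 9)
Step 2: apply the feedback formula to (F1+F2), F3 gives (-8*s^3 - 6*s^2 + 17*s + 9)/(12*s^3 + 15*s^2 - 6*s - 18)
Evaluating the step-2 result (the overall T(s)) at s = 0 gives T(0) = 9/(-18) = -1/2.

Answer: -1/2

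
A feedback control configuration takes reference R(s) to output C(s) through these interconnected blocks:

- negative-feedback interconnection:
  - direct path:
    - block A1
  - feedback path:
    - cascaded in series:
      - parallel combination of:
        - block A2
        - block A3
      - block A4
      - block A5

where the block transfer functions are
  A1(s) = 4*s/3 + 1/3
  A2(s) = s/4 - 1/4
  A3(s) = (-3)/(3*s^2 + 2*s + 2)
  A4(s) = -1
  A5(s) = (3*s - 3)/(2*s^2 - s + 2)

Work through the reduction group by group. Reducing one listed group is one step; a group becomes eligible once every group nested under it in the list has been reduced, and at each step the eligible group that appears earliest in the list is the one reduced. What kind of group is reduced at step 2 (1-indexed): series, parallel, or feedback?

(1) add A2, A3 (parallel)
(2) series reduction of (A2+A3), A4, A5
(3) feedback reduction of A1, ((A2+A3)*A4*A5)
Step 2: series.

Therefore the answer is series.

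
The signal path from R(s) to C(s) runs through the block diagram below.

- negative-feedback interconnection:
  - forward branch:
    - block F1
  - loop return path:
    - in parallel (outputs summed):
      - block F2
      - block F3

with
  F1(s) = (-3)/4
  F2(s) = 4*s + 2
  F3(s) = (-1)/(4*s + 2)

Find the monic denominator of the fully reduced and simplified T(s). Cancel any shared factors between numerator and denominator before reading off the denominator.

The answer is s^2 + 2*s/3 + 1/48.

Reasoning:
1. reduce the parallel group F2, F3, giving (16*s^2 + 16*s + 3)/(4*s + 2)
2. apply the feedback formula to F1, (F2+F3), giving (12*s + 6)/(48*s^2 + 32*s + 1)
T(s) is the step-2 result (common factors already cancelled). Leading coefficient of the denominator: 48. Divide through by 48 for the monic polynomial.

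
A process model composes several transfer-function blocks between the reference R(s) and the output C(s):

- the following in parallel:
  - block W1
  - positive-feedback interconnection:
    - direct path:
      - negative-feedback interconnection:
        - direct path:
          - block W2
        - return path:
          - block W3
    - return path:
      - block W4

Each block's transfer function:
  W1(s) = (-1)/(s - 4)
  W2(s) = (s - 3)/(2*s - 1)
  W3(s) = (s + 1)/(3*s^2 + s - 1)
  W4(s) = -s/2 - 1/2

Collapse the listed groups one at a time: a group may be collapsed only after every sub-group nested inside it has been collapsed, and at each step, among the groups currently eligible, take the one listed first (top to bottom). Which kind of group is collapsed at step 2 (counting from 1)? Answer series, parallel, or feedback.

Step 1. reduce the feedback loop with forward W2 and return W3
Step 2. apply the feedback formula to [W2/(1+W2*W3)], W4
Step 3. reduce the parallel group W1, [[W2/(1+W2*W3)]/(1-[W2/(1+W2*W3)]*W4)]
The group at step 2 is a feedback group.

Hence the answer: feedback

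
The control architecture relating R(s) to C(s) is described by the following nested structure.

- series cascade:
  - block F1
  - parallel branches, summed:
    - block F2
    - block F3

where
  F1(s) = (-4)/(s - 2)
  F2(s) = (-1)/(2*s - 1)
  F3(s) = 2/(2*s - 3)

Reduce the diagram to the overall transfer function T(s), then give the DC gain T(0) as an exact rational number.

The answer is 2/3.

Reasoning:
(1) parallel reduction of F2, F3 = (2*s + 1)/(4*s^2 - 8*s + 3)
(2) multiply F1, (F2+F3) (series) = (-8*s - 4)/(4*s^3 - 16*s^2 + 19*s - 6)
Evaluating the step-2 result (the overall T(s)) at s = 0 gives T(0) = -4/(-6) = 2/3.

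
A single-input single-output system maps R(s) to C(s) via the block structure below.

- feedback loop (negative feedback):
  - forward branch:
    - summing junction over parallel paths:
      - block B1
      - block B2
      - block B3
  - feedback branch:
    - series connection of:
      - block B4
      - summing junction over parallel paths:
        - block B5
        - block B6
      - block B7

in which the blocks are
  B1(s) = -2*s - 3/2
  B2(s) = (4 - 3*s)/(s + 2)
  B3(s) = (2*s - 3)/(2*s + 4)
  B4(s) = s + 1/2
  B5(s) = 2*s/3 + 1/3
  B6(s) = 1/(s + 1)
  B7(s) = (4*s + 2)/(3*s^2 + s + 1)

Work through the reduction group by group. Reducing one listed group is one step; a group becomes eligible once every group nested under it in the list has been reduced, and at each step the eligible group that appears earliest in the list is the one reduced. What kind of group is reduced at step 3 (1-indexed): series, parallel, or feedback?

The answer is series.

Reasoning:
Step 1: combine B1, B2, B3 in parallel
Step 2: sum the parallel branches B5, B6
Step 3: combine B4, (B5+B6), B7 in series
Step 4: apply the feedback formula to (B1+B2+B3), (B4*(B5+B6)*B7)
At step 3 the group reduced is series.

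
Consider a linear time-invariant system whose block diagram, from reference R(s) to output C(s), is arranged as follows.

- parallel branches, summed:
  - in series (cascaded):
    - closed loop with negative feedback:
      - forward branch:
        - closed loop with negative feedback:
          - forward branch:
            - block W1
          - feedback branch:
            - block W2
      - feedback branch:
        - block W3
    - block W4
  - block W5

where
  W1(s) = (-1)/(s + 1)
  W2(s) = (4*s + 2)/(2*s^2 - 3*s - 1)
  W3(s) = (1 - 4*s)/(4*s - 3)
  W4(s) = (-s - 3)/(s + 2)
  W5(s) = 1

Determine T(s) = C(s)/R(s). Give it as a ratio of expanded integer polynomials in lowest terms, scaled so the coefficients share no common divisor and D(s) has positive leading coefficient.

Step 1: reduce the feedback loop with forward W1 and return W2; result (-2*s^2 + 3*s + 1)/(2*s^3 - s^2 - 8*s - 3)
Step 2: feedback reduction of [W1/(1+W1*W2)], W3; result (-8*s^3 + 18*s^2 - 5*s - 3)/(8*s^4 - 2*s^3 - 43*s^2 + 11*s + 10)
Step 3: series reduction of [[W1/(1+W1*W2)]/(1+[W1/(1+W1*W2)]*W3)], W4; result (8*s^4 + 6*s^3 - 49*s^2 + 18*s + 9)/(8*s^5 + 14*s^4 - 47*s^3 - 75*s^2 + 32*s + 20)
Step 4: reduce the parallel group ([[W1/(1+W1*W2)]/(1+[W1/(1+W1*W2)]*W3)]*W4), W5, giving the overall T(s)

Hence the answer: (8*s^5 + 22*s^4 - 41*s^3 - 124*s^2 + 50*s + 29)/(8*s^5 + 14*s^4 - 47*s^3 - 75*s^2 + 32*s + 20)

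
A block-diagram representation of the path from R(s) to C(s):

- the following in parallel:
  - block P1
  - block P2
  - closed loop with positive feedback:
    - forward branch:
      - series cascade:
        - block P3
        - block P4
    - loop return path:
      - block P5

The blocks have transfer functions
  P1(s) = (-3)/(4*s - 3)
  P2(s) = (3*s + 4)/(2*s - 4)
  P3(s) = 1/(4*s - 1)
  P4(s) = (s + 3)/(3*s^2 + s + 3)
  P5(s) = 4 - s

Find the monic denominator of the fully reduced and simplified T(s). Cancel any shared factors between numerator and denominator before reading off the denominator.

Reducing step by step:

[1] series reduction of P3, P4: (s + 3)/(12*s^3 + s^2 + 11*s - 3)
[2] apply the feedback formula to (P3*P4), P5: (s + 3)/(12*s^3 + 2*s^2 + 10*s - 15)
[3] sum the parallel branches P1, P2, [(P3*P4)/(1-(P3*P4)*P5)]: (144*s^5 + 36*s^4 + 130*s^3 - 168*s^2 - 69*s + 36)/(96*s^5 - 248*s^4 + 180*s^3 - 316*s^2 + 450*s - 180)
No further cancellation is possible in the step-3 result, so that is T(s). Its denominator becomes monic after dividing by the leading coefficient 96.

Answer: s^5 - 31*s^4/12 + 15*s^3/8 - 79*s^2/24 + 75*s/16 - 15/8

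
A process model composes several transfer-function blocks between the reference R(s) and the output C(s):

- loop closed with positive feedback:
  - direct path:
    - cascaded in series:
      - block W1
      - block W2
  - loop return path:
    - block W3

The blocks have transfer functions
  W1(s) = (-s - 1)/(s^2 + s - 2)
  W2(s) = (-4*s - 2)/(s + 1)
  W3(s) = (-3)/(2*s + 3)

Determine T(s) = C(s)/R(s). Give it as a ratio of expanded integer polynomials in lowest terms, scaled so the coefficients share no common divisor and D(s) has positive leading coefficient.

Step 1: cascade W1, W2: (4*s + 2)/(s^2 + s - 2)
Step 2: close the feedback loop around (W1*W2), W3 - this is the overall T(s), already in the required normalized form

Answer: (8*s^2 + 16*s + 6)/(2*s^3 + 5*s^2 + 11*s)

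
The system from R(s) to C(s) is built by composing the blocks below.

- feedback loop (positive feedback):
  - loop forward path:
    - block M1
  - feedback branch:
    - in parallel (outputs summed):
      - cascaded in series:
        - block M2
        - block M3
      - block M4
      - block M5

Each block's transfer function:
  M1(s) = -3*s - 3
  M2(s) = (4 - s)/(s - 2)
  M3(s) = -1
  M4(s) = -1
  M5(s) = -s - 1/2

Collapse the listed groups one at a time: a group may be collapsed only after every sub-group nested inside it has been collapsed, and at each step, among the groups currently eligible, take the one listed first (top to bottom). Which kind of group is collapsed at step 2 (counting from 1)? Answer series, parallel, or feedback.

Step 1 - series reduction of M2, M3
Step 2 - sum the parallel branches (M2*M3), M4, M5
Step 3 - feedback reduction of M1, ((M2*M3)+M4+M5)
The group at step 2 is a parallel group.

Hence the answer: parallel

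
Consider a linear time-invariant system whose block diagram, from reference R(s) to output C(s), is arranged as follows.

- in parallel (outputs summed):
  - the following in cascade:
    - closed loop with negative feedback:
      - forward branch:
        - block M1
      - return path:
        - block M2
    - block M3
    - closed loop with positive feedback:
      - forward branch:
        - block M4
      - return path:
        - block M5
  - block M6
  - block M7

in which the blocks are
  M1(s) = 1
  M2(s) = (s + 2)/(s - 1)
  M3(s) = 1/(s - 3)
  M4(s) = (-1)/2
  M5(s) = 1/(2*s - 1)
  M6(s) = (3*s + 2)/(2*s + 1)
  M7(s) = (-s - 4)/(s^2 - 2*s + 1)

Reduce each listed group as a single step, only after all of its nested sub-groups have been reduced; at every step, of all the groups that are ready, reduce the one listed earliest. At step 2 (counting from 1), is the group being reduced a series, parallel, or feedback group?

Step 1. feedback reduction of M1, M2
Step 2. apply the feedback formula to M4, M5
Step 3. multiply [M1/(1+M1*M2)], M3, [M4/(1-M4*M5)] (series)
Step 4. combine ([M1/(1+M1*M2)]*M3*[M4/(1-M4*M5)]), M6, M7 in parallel
Step 2 collapses a feedback group.

Answer: feedback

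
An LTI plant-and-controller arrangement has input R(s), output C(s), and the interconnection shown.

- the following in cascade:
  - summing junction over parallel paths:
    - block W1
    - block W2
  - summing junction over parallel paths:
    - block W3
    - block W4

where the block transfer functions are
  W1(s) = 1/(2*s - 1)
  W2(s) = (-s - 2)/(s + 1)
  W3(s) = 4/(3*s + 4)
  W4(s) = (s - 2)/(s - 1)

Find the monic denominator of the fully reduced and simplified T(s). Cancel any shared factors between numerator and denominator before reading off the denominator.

Step 1: combine W1, W2 in parallel = (-2*s^2 - 2*s + 3)/(2*s^2 + s - 1)
Step 2: combine W3, W4 in parallel = (3*s^2 + 2*s - 12)/(3*s^2 + s - 4)
Step 3: series reduction of (W1+W2), (W3+W4) = (-6*s^4 - 10*s^3 + 29*s^2 + 30*s - 36)/(6*s^4 + 5*s^3 - 10*s^2 - 5*s + 4)
Step 3 gives the fully reduced T(s), with no common factor left to cancel. The denominator's leading coefficient is 6, so divide each of its coefficients by 6 to get the monic form.

Therefore the answer is s^4 + 5*s^3/6 - 5*s^2/3 - 5*s/6 + 2/3.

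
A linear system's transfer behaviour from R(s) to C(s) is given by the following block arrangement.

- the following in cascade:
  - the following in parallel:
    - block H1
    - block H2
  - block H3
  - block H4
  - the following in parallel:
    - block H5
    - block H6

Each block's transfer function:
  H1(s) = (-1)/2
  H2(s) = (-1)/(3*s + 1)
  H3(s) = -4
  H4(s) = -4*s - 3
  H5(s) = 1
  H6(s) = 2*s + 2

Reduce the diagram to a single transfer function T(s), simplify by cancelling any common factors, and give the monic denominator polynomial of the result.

Step 1: reduce the parallel group H1, H2 gives (-3*s - 3)/(6*s + 2)
Step 2: sum the parallel branches H5, H6 gives 2*s + 3
Step 3: cascade (H1+H2), H3, H4, (H5+H6) gives (-48*s^3 - 156*s^2 - 162*s - 54)/(3*s + 1)
The result of step 3 is T(s) in lowest terms. Its denominator has leading coefficient 3; dividing the denominator through by 3 makes it monic.

Final answer: s + 1/3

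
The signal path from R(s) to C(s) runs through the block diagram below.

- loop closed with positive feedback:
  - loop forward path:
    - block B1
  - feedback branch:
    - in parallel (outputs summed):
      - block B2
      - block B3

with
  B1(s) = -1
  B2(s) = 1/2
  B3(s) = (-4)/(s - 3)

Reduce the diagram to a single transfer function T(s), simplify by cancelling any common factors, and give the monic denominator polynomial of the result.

First reduce the diagram to T(s).

Step 1 - reduce the parallel group B2, B3; result (s - 11)/(2*s - 6)
Step 2 - apply the feedback formula to B1, (B2+B3); result (6 - 2*s)/(3*s - 17)
T(s) is the step-2 result (common factors already cancelled). Leading coefficient of the denominator: 3. Divide through by 3 for the monic polynomial.

Answer: s - 17/3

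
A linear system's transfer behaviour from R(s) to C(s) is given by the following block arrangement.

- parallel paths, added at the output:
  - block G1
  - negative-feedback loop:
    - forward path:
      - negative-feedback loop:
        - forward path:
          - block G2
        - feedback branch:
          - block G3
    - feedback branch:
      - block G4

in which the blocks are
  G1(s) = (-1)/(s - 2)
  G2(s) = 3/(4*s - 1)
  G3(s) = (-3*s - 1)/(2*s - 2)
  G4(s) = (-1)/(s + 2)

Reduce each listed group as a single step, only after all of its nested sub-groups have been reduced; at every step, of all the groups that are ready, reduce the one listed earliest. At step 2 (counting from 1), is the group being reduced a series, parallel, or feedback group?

Step 1. reduce the feedback loop with forward G2 and return G3
Step 2. apply the feedback formula to [G2/(1+G2*G3)], G4
Step 3. parallel reduction of G1, [[G2/(1+G2*G3)]/(1+[G2/(1+G2*G3)]*G4)]
Step 2 collapses a feedback group.

Answer: feedback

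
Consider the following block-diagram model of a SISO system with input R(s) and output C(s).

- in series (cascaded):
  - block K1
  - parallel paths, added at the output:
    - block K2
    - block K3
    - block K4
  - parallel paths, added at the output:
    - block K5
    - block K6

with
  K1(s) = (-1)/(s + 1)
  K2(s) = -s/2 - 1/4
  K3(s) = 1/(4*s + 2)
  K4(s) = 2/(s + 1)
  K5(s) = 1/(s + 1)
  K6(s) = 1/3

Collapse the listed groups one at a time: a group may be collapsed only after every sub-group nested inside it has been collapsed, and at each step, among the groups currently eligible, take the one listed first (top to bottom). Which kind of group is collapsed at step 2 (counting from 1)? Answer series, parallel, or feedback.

1. reduce the parallel group K2, K3, K4
2. sum the parallel branches K5, K6
3. multiply K1, (K2+K3+K4), (K5+K6) (series)
So the answer for step 2 is parallel.

Hence the answer: parallel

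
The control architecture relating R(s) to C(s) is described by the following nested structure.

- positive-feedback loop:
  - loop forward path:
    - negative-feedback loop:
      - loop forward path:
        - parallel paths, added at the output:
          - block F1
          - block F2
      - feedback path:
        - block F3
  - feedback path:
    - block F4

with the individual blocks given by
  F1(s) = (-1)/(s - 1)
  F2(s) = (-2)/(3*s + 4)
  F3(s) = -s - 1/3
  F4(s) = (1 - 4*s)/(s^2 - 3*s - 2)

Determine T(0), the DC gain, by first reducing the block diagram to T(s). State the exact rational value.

The answer is 6/13.

Reasoning:
Step 1: reduce the parallel group F1, F2 gives (-5*s - 2)/(3*s^2 + s - 4)
Step 2: close the feedback loop around (F1+F2), F3 gives (-15*s - 6)/(24*s^2 + 14*s - 10)
Step 3: apply the feedback formula to [(F1+F2)/(1+(F1+F2)*F3)], F4 gives (-15*s^3 + 39*s^2 + 48*s + 12)/(24*s^4 - 58*s^3 - 160*s^2 - 7*s + 26)
Evaluating the step-3 result (the overall T(s)) at s = 0 gives T(0) = 12/26 = 6/13.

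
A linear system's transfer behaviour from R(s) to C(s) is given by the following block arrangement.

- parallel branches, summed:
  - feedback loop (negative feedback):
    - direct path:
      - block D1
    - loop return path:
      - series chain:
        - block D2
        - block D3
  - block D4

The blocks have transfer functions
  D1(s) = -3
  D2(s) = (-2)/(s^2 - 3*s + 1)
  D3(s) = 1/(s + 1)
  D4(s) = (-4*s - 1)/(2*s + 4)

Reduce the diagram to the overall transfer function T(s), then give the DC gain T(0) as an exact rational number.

Step 1 - series reduction of D2, D3 -> (-2)/(s^3 - 2*s^2 - 2*s + 1)
Step 2 - close the feedback loop around D1, (D2*D3) -> (-3*s^3 + 6*s^2 + 6*s - 3)/(s^3 - 2*s^2 - 2*s + 7)
Step 3 - combine [D1/(1+D1*(D2*D3))], D4 in parallel -> (-10*s^4 + 7*s^3 + 46*s^2 - 8*s - 19)/(2*s^4 - 12*s^2 + 6*s + 28)
Evaluating the step-3 result (the overall T(s)) at s = 0 gives T(0) = -19/28.

Answer: -19/28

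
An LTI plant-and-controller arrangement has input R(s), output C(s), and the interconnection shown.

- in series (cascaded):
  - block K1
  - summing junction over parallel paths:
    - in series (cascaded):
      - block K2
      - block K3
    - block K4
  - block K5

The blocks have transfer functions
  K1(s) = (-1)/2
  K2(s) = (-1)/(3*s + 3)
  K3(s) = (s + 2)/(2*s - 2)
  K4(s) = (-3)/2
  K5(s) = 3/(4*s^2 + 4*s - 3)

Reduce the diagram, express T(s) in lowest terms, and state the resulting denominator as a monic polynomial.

Step 1 - cascade K2, K3; result (-s - 2)/(6*s^2 - 6)
Step 2 - parallel reduction of (K2*K3), K4; result (-9*s^2 - s + 7)/(6*s^2 - 6)
Step 3 - reduce the series chain K1, ((K2*K3)+K4), K5; result (9*s^2 + s - 7)/(16*s^4 + 16*s^3 - 28*s^2 - 16*s + 12)
That last expression is T(s), already simplified. Scaling its denominator by 1/16 (the reciprocal of the leading coefficient) yields the monic denominator.

Therefore the answer is s^4 + s^3 - 7*s^2/4 - s + 3/4.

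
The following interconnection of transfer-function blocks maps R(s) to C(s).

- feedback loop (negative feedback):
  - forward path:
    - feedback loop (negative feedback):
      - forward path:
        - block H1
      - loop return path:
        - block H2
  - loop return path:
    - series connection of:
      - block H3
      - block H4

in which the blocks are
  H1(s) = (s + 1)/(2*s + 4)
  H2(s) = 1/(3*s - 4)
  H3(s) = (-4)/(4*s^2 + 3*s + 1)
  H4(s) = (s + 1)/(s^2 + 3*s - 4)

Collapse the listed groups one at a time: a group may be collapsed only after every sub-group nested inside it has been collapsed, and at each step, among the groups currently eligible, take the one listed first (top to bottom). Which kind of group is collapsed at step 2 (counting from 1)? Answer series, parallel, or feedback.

Step 1 - collapse the loop (H1 forward, H2 return)
Step 2 - multiply H3, H4 (series)
Step 3 - feedback reduction of [H1/(1+H1*H2)], (H3*H4)
So the answer for step 2 is series.

Therefore the answer is series.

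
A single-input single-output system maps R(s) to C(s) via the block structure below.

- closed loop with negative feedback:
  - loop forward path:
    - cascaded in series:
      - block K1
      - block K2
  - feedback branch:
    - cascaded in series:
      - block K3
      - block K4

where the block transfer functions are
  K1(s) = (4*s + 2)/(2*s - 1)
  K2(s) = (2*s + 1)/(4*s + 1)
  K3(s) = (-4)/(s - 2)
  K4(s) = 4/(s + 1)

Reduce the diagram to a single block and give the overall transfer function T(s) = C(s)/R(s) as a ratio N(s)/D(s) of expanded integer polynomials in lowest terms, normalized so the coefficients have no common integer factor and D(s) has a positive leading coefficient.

Step 1. cascade K1, K2 gives (8*s^2 + 8*s + 2)/(8*s^2 - 2*s - 1)
Step 2. series reduction of K3, K4 gives (-16)/(s^2 - s - 2)
Step 3. feedback reduction of (K1*K2), (K3*K4); the result is T(s) itself (integer coefficients, no common factor, positive leading denominator coefficient)

Answer: (8*s^4 - 22*s^2 - 18*s - 4)/(8*s^4 - 10*s^3 - 143*s^2 - 123*s - 30)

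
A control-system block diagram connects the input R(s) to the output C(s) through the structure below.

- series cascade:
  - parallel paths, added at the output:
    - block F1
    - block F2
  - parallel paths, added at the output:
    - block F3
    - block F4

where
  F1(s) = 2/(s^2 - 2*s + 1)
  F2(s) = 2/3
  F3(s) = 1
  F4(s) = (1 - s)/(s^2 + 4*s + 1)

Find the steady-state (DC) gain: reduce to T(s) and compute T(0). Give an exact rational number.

Step 1: reduce the parallel group F1, F2; result (2*s^2 - 4*s + 8)/(3*s^2 - 6*s + 3)
Step 2: reduce the parallel group F3, F4; result (s^2 + 3*s + 2)/(s^2 + 4*s + 1)
Step 3: cascade (F1+F2), (F3+F4); result (2*s^4 + 2*s^3 + 16*s + 16)/(3*s^4 + 6*s^3 - 18*s^2 + 6*s + 3)
DC gain: substitute s = 0 into T(s) from step 3: T(0) = 16/3.

Answer: 16/3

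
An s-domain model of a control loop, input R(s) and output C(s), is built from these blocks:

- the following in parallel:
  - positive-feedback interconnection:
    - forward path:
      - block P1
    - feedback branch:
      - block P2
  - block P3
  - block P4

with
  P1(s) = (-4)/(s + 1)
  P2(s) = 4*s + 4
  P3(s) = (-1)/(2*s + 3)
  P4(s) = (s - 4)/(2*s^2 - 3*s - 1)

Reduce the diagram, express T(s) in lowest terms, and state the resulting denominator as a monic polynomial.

Answer: s^4 + s^3 - 11*s^2/4 - 7*s/2 - 3/4

Working:
[1] apply the feedback formula to P1, P2 gives (-4)/(17*s + 17)
[2] parallel reduction of [P1/(1-P1*P2)], P3, P4 gives (-16*s^3 - 34*s^2 - 177*s - 175)/(68*s^4 + 68*s^3 - 187*s^2 - 238*s - 51)
Step 2 gives the fully reduced T(s), with no common factor left to cancel. The denominator's leading coefficient is 68, so divide each of its coefficients by 68 to get the monic form.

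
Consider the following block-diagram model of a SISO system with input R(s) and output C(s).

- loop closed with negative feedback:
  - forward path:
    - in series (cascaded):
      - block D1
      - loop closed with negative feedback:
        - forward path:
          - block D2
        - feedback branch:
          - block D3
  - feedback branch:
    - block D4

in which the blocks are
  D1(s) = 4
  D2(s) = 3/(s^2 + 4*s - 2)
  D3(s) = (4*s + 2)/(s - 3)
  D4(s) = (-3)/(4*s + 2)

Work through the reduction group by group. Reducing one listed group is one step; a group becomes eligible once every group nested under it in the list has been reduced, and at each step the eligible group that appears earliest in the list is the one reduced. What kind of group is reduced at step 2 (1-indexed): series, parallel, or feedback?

(1) collapse the loop (D2 forward, D3 return)
(2) series reduction of D1, [D2/(1+D2*D3)]
(3) feedback reduction of (D1*[D2/(1+D2*D3)]), D4
At step 2 the group reduced is series.

Answer: series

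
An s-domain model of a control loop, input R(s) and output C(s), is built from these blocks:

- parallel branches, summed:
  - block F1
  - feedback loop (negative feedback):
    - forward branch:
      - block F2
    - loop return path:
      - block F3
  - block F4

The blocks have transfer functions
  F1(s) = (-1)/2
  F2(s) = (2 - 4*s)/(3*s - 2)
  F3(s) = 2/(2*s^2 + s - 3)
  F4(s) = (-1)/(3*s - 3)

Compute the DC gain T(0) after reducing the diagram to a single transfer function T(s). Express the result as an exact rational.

First reduce the diagram to T(s).

(1) close the feedback loop around F2, F3 -> (-8*s^3 + 14*s - 6)/(6*s^3 - s^2 - 19*s + 10)
(2) sum the parallel branches F1, [F2/(1+F2*F3)], F4 -> (-66*s^4 + 57*s^3 + 140*s^2 - 169*s + 46)/(36*s^4 - 42*s^3 - 108*s^2 + 174*s - 60)
DC gain: substitute s = 0 into T(s) from step 2: T(0) = 46/(-60) = -23/30.

Answer: -23/30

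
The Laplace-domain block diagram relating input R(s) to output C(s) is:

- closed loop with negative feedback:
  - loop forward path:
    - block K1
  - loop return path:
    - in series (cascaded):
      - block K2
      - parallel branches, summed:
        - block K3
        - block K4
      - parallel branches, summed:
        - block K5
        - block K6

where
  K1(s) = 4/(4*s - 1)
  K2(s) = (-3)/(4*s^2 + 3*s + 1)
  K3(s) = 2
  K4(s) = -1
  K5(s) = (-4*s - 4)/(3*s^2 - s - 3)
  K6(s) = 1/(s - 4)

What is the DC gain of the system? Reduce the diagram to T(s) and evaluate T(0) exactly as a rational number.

Reducing step by step:

(1) add K3, K4 (parallel) = 1
(2) add K5, K6 (parallel) = (-s^2 + 11*s + 13)/(3*s^3 - 13*s^2 + s + 12)
(3) combine K2, (K3+K4), (K5+K6) in series = (3*s^2 - 33*s - 39)/(12*s^5 - 43*s^4 - 32*s^3 + 38*s^2 + 37*s + 12)
(4) apply the feedback formula to K1, (K2*(K3+K4)*(K5+K6)) = (48*s^5 - 172*s^4 - 128*s^3 + 152*s^2 + 148*s + 48)/(48*s^6 - 184*s^5 - 85*s^4 + 184*s^3 + 122*s^2 - 121*s - 168)
DC gain: substitute s = 0 into T(s) from step 4: T(0) = 48/(-168) = -2/7.

Answer: -2/7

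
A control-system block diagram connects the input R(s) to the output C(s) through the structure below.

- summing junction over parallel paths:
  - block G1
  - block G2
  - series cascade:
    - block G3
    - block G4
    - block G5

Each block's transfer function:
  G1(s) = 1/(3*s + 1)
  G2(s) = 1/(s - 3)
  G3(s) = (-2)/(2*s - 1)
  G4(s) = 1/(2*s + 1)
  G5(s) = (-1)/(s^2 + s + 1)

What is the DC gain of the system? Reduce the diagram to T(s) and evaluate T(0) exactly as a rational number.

Reducing step by step:

Step 1. cascade G3, G4, G5, giving 2/(4*s^4 + 4*s^3 + 3*s^2 - s - 1)
Step 2. combine G1, G2, (G3*G4*G5) in parallel, giving (16*s^5 + 8*s^4 + 4*s^3 - 4*s^2 - 18*s - 4)/(12*s^6 - 20*s^5 - 35*s^4 - 39*s^3 - 4*s^2 + 11*s + 3)
The step-2 result is T(s). Setting s = 0: T(0) = -4/3.

Answer: -4/3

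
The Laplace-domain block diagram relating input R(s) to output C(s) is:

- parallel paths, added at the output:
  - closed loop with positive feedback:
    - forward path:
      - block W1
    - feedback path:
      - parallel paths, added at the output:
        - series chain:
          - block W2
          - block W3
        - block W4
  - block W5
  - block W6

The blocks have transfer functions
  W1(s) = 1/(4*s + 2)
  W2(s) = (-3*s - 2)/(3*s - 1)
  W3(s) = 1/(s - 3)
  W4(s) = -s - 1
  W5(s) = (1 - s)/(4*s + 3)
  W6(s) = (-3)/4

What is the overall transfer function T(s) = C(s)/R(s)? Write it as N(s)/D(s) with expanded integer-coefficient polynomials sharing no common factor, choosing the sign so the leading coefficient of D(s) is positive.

The answer is (-240*s^4 + 629*s^3 + 273*s^2 - 188*s - 19)/(240*s^4 - 476*s^3 - 684*s^2 + 32*s + 132).

Reasoning:
Step 1. cascade W2, W3; result (-3*s - 2)/(3*s^2 - 10*s + 3)
Step 2. reduce the parallel group (W2*W3), W4; result (-3*s^3 + 7*s^2 + 4*s - 5)/(3*s^2 - 10*s + 3)
Step 3. apply the feedback formula to W1, ((W2*W3)+W4); result (3*s^2 - 10*s + 3)/(15*s^3 - 41*s^2 - 12*s + 11)
Step 4. parallel reduction of [W1/(1-W1*((W2*W3)+W4))], W5, W6, giving the overall T(s)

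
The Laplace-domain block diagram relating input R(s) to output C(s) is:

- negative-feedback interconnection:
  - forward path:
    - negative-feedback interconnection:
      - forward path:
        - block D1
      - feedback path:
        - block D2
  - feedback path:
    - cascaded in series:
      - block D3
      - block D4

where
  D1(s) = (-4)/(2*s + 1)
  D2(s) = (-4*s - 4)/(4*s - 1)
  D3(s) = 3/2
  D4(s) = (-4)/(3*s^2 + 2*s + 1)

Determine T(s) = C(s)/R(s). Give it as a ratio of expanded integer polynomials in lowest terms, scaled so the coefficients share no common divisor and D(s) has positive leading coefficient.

The answer is (-48*s^3 - 20*s^2 - 8*s + 4)/(24*s^4 + 70*s^3 + 89*s^2 + 144*s - 9).

Reasoning:
Step 1. reduce the feedback loop with forward D1 and return D2 -> (4 - 16*s)/(8*s^2 + 18*s + 15)
Step 2. series reduction of D3, D4 -> (-6)/(3*s^2 + 2*s + 1)
Step 3. close the feedback loop around [D1/(1+D1*D2)], (D3*D4); the result is T(s) itself (integer coefficients, no common factor, positive leading denominator coefficient)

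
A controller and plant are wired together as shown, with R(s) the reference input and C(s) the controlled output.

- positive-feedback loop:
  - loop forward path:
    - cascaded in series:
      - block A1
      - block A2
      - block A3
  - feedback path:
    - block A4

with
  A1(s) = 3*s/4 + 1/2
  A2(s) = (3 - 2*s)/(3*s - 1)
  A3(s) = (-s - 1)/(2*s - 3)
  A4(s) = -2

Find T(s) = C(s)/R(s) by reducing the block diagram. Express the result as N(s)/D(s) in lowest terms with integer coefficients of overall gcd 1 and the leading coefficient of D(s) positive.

[1] cascade A1, A2, A3; result (3*s^2 + 5*s + 2)/(12*s - 4)
[2] feedback reduction of (A1*A2*A3), A4, which is the overall transfer function T(s) = C(s)/R(s) in lowest terms

Final answer: (3*s^2 + 5*s + 2)/(6*s^2 + 22*s)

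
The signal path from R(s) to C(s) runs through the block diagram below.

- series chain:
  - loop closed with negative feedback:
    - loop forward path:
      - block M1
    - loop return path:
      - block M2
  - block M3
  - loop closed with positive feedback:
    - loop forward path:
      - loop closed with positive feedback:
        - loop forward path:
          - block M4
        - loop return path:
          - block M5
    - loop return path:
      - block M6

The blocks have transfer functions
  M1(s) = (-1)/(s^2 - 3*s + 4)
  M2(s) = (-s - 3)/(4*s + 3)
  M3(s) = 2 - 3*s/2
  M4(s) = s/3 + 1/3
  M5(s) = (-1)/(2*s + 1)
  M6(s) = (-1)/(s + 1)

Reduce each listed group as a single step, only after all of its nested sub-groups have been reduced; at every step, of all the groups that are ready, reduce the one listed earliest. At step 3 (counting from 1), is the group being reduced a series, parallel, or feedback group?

[1] reduce the feedback loop with forward M1 and return M2
[2] apply the feedback formula to M4, M5
[3] feedback reduction of [M4/(1-M4*M5)], M6
[4] reduce the series chain [M1/(1+M1*M2)], M3, [[M4/(1-M4*M5)]/(1-[M4/(1-M4*M5)]*M6)]
The group at step 3 is a feedback group.

Therefore the answer is feedback.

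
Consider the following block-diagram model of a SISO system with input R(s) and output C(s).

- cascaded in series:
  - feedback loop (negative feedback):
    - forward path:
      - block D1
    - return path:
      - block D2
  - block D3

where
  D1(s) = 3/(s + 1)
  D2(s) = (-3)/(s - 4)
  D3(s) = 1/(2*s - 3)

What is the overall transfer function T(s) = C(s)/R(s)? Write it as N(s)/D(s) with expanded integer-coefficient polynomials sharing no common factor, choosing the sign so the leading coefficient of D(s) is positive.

Step 1: reduce the feedback loop with forward D1 and return D2 -> (3*s - 12)/(s^2 - 3*s - 13)
Step 2: reduce the series chain [D1/(1+D1*D2)], D3: this yields T(s), and no further normalization is needed

Therefore the answer is (3*s - 12)/(2*s^3 - 9*s^2 - 17*s + 39).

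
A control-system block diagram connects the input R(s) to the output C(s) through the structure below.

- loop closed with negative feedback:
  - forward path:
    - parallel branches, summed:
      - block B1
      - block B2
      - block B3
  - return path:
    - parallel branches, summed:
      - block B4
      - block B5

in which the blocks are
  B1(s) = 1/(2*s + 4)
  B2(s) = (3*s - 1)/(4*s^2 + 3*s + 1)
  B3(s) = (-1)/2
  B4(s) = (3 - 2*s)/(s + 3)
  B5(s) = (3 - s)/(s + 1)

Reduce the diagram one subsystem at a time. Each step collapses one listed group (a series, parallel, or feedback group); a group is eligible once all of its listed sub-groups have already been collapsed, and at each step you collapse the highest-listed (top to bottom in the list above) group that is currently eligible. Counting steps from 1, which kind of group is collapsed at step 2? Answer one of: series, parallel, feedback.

Step 1. parallel reduction of B1, B2, B3
Step 2. sum the parallel branches B4, B5
Step 3. close the feedback loop around (B1+B2+B3), (B4+B5)
The group at step 2 is a parallel group.

Answer: parallel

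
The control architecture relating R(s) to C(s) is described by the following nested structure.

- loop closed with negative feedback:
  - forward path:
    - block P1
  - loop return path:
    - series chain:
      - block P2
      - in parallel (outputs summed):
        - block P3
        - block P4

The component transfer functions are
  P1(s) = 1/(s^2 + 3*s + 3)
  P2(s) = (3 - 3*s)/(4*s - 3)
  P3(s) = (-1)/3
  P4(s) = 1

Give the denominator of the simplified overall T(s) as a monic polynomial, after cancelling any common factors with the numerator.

Step 1. sum the parallel branches P3, P4: 2/3
Step 2. multiply P2, (P3+P4) (series): (2 - 2*s)/(4*s - 3)
Step 3. feedback reduction of P1, (P2*(P3+P4)): (4*s - 3)/(4*s^3 + 9*s^2 + s - 7)
T(s) is the step-3 result (common factors already cancelled). Leading coefficient of the denominator: 4. Divide through by 4 for the monic polynomial.

Answer: s^3 + 9*s^2/4 + s/4 - 7/4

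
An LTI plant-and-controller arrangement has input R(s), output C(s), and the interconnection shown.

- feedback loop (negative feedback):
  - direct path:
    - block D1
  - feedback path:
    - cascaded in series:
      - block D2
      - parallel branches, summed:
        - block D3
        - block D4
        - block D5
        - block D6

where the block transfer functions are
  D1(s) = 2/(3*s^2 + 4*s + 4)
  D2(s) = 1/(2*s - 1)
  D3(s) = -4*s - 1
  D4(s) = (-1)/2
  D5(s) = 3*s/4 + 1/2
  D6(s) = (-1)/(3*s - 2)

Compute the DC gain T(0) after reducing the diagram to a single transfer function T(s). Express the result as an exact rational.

Answer: 2/5

Working:
1. parallel reduction of D3, D4, D5, D6, giving (-39*s^2 + 14*s + 4)/(12*s - 8)
2. cascade D2, (D3+D4+D5+D6), giving (-39*s^2 + 14*s + 4)/(24*s^2 - 28*s + 8)
3. close the feedback loop around D1, (D2*(D3+D4+D5+D6)), giving (24*s^2 - 28*s + 8)/(36*s^4 + 6*s^3 - 35*s^2 - 26*s + 20)
That last expression is T(s); at s = 0 only the constant terms survive, so T(0) = 8/20 = 2/5.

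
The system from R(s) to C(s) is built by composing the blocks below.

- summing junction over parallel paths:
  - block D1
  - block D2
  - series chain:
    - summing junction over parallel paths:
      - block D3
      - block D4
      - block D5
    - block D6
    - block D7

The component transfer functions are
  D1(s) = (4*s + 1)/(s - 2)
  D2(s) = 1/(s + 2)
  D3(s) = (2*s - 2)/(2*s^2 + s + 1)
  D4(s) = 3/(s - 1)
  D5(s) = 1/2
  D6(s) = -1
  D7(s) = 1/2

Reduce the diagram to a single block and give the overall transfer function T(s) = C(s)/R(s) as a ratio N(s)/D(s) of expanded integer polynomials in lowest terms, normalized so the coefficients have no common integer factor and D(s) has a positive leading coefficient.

The answer is (30*s^5 + 49*s^4 - 30*s^3 + 35*s^2 - 48*s + 36)/(8*s^5 - 4*s^4 - 32*s^3 + 12*s^2 + 16).

Reasoning:
Step 1 - parallel reduction of D3, D4, D5 = (2*s^3 + 15*s^2 - 2*s + 9)/(4*s^3 - 2*s^2 - 2)
Step 2 - series reduction of (D3+D4+D5), D6, D7 = (-2*s^3 - 15*s^2 + 2*s - 9)/(8*s^3 - 4*s^2 - 4)
Step 3 - reduce the parallel group D1, D2, ((D3+D4+D5)*D6*D7) - this is the overall T(s), already in the required normalized form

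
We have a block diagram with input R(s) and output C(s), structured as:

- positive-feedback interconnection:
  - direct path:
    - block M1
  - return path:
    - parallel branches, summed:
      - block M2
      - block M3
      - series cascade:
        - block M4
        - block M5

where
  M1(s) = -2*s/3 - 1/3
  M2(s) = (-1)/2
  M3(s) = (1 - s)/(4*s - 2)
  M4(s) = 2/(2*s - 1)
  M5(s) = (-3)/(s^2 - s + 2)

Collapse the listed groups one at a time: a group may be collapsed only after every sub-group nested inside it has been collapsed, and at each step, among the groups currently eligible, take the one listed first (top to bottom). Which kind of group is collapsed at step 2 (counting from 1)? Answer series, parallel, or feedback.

Answer: parallel

Working:
[1] multiply M4, M5 (series)
[2] add M2, M3, (M4*M5) (parallel)
[3] reduce the feedback loop with forward M1 and return (M2+M3+(M4*M5))
At step 2 the group reduced is parallel.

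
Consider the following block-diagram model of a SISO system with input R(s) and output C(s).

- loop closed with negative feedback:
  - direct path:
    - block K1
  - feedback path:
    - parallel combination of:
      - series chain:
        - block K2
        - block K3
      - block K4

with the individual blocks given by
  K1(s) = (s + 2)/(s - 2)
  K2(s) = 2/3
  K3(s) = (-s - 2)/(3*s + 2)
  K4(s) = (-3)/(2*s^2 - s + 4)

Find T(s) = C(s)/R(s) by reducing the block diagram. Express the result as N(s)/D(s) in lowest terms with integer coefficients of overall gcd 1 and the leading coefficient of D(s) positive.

(1) multiply K2, K3 (series): (-2*s - 4)/(9*s + 6)
(2) combine (K2*K3), K4 in parallel: (-4*s^3 - 6*s^2 - 31*s - 34)/(18*s^3 + 3*s^2 + 30*s + 24)
(3) collapse the loop (K1 forward, ((K2*K3)+K4) return): this yields T(s), and no further normalization is needed

Therefore the answer is (18*s^4 + 39*s^3 + 36*s^2 + 84*s + 48)/(14*s^4 - 47*s^3 - 19*s^2 - 132*s - 116).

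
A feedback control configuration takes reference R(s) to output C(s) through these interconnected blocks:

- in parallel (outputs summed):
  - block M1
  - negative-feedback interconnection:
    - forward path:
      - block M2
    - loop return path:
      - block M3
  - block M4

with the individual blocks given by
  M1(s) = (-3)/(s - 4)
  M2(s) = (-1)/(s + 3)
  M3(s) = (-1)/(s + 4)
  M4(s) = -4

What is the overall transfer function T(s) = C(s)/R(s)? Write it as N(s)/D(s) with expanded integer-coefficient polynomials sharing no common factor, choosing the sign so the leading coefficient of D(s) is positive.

Step 1. apply the feedback formula to M2, M3 -> (-s - 4)/(s^2 + 7*s + 13)
Step 2. combine M1, [M2/(1+M2*M3)], M4 in parallel; the result is T(s) itself (integer coefficients, no common factor, positive leading denominator coefficient)

Therefore the answer is (-4*s^3 - 16*s^2 + 39*s + 185)/(s^3 + 3*s^2 - 15*s - 52).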